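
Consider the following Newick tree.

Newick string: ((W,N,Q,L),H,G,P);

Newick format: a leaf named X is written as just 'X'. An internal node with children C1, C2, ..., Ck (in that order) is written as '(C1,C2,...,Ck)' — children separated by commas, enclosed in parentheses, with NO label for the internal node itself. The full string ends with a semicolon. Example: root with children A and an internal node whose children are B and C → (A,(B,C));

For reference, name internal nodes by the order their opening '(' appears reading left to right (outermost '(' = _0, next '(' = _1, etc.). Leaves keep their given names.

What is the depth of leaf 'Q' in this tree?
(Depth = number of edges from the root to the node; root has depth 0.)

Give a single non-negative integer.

Newick: ((W,N,Q,L),H,G,P);
Naming internals by '(' encounter order: outermost '(' = _0, next = _1, ...
Query node: Q
Path from root: _0 -> _1 -> Q
Depth of Q: 2 (number of edges from root)

Answer: 2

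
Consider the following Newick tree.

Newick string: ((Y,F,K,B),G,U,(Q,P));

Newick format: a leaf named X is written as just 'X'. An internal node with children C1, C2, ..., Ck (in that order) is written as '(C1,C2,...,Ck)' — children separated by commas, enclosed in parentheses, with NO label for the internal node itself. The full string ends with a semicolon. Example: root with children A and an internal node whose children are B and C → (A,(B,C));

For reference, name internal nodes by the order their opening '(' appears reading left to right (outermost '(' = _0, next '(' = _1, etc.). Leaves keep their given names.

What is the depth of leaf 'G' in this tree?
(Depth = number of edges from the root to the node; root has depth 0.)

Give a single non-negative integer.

Newick: ((Y,F,K,B),G,U,(Q,P));
Naming internals by '(' encounter order: outermost '(' = _0, next = _1, ...
Query node: G
Path from root: _0 -> G
Depth of G: 1 (number of edges from root)

Answer: 1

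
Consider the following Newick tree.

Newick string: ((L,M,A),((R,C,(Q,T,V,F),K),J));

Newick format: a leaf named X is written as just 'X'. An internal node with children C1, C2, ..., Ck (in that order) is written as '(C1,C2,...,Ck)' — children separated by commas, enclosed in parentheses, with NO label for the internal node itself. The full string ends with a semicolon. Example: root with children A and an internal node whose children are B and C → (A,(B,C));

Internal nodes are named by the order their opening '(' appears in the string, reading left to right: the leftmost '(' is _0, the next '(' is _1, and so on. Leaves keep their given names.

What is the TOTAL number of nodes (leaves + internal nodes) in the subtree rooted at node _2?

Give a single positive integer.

Answer: 11

Derivation:
Newick: ((L,M,A),((R,C,(Q,T,V,F),K),J));
Locate _2: it is the '(' at position 9 (the 3rd '(' reading left to right).
Query: subtree rooted at _2
_2: subtree_size = 1 + 10
  _3: subtree_size = 1 + 8
    R: subtree_size = 1 + 0
    C: subtree_size = 1 + 0
    _4: subtree_size = 1 + 4
      Q: subtree_size = 1 + 0
      T: subtree_size = 1 + 0
      V: subtree_size = 1 + 0
      F: subtree_size = 1 + 0
    K: subtree_size = 1 + 0
  J: subtree_size = 1 + 0
Total subtree size of _2: 11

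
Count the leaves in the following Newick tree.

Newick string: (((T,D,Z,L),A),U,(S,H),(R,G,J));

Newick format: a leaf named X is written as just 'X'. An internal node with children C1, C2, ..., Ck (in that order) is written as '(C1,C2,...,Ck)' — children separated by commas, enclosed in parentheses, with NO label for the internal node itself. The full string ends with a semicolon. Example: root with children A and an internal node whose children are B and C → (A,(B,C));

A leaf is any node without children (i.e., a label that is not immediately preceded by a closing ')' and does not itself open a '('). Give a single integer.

Newick: (((T,D,Z,L),A),U,(S,H),(R,G,J));
Scan left-to-right; a leaf is any maximal label run not followed by '(':
  pos 3: leaf 'T' → count = 1
  pos 5: leaf 'D' → count = 2
  pos 7: leaf 'Z' → count = 3
  pos 9: leaf 'L' → count = 4
  pos 12: leaf 'A' → count = 5
  pos 15: leaf 'U' → count = 6
  pos 18: leaf 'S' → count = 7
  pos 20: leaf 'H' → count = 8
  pos 24: leaf 'R' → count = 9
  pos 26: leaf 'G' → count = 10
  pos 28: leaf 'J' → count = 11
Total leaves: 11

Answer: 11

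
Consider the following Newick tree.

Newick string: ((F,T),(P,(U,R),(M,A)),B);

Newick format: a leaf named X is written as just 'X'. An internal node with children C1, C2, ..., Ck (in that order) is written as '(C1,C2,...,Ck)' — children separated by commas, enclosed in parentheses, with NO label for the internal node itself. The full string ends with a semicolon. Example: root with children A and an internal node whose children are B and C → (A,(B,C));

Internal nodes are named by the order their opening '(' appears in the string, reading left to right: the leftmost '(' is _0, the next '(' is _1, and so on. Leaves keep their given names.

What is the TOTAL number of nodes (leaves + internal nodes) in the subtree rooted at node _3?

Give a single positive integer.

Answer: 3

Derivation:
Newick: ((F,T),(P,(U,R),(M,A)),B);
Locate _3: it is the '(' at position 10 (the 4th '(' reading left to right).
Query: subtree rooted at _3
_3: subtree_size = 1 + 2
  U: subtree_size = 1 + 0
  R: subtree_size = 1 + 0
Total subtree size of _3: 3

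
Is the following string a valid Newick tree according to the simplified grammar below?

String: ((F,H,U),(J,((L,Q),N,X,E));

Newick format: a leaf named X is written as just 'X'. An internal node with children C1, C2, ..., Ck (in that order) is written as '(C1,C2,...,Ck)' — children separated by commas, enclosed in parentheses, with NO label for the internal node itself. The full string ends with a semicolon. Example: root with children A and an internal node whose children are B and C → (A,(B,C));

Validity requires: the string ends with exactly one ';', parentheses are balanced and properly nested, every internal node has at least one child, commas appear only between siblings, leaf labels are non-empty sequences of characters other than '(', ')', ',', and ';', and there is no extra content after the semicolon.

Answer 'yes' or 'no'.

Input: ((F,H,U),(J,((L,Q),N,X,E));
Paren balance: 5 '(' vs 4 ')' MISMATCH
Ends with single ';': True
Full parse: FAILS (expected , or ) at pos 26)
Valid: False

Answer: no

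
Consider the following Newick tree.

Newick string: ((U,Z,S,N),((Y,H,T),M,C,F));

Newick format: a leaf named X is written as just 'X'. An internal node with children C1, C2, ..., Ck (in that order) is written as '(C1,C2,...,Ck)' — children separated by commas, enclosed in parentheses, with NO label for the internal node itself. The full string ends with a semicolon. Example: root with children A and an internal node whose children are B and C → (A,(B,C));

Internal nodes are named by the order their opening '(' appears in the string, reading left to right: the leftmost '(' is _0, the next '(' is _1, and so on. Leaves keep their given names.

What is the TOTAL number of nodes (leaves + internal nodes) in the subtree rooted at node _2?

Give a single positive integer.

Answer: 8

Derivation:
Newick: ((U,Z,S,N),((Y,H,T),M,C,F));
Locate _2: it is the '(' at position 11 (the 3rd '(' reading left to right).
Query: subtree rooted at _2
_2: subtree_size = 1 + 7
  _3: subtree_size = 1 + 3
    Y: subtree_size = 1 + 0
    H: subtree_size = 1 + 0
    T: subtree_size = 1 + 0
  M: subtree_size = 1 + 0
  C: subtree_size = 1 + 0
  F: subtree_size = 1 + 0
Total subtree size of _2: 8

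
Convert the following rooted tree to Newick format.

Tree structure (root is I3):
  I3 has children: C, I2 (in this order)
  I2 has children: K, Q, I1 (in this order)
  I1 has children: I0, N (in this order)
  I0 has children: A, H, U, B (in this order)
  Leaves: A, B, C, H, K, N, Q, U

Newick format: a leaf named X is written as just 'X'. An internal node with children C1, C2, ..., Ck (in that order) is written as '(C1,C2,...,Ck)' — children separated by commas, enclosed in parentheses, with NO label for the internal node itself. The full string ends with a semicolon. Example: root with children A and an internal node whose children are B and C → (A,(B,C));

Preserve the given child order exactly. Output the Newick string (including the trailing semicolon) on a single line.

Answer: (C,(K,Q,((A,H,U,B),N)));

Derivation:
internal I3 with children ['C', 'I2']
  leaf 'C' → 'C'
  internal I2 with children ['K', 'Q', 'I1']
    leaf 'K' → 'K'
    leaf 'Q' → 'Q'
    internal I1 with children ['I0', 'N']
      internal I0 with children ['A', 'H', 'U', 'B']
        leaf 'A' → 'A'
        leaf 'H' → 'H'
        leaf 'U' → 'U'
        leaf 'B' → 'B'
      → '(A,H,U,B)'
      leaf 'N' → 'N'
    → '((A,H,U,B),N)'
  → '(K,Q,((A,H,U,B),N))'
→ '(C,(K,Q,((A,H,U,B),N)))'
Final: (C,(K,Q,((A,H,U,B),N)));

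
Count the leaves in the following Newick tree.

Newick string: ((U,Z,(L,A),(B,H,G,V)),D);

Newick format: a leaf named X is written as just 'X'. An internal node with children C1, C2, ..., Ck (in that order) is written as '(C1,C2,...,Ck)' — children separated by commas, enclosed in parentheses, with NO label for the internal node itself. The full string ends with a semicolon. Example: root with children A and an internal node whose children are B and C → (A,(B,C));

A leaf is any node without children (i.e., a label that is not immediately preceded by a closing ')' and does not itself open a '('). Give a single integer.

Answer: 9

Derivation:
Newick: ((U,Z,(L,A),(B,H,G,V)),D);
Scan left-to-right; a leaf is any maximal label run not followed by '(':
  pos 2: leaf 'U' → count = 1
  pos 4: leaf 'Z' → count = 2
  pos 7: leaf 'L' → count = 3
  pos 9: leaf 'A' → count = 4
  pos 13: leaf 'B' → count = 5
  pos 15: leaf 'H' → count = 6
  pos 17: leaf 'G' → count = 7
  pos 19: leaf 'V' → count = 8
  pos 23: leaf 'D' → count = 9
Total leaves: 9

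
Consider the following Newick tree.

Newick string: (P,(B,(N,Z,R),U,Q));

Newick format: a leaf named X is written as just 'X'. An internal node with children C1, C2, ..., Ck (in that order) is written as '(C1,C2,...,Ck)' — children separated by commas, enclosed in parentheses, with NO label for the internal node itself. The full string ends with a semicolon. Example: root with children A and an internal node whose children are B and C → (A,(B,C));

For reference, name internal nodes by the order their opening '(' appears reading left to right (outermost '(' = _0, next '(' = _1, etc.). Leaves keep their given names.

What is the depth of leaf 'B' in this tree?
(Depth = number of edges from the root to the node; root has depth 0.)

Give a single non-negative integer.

Answer: 2

Derivation:
Newick: (P,(B,(N,Z,R),U,Q));
Naming internals by '(' encounter order: outermost '(' = _0, next = _1, ...
Query node: B
Path from root: _0 -> _1 -> B
Depth of B: 2 (number of edges from root)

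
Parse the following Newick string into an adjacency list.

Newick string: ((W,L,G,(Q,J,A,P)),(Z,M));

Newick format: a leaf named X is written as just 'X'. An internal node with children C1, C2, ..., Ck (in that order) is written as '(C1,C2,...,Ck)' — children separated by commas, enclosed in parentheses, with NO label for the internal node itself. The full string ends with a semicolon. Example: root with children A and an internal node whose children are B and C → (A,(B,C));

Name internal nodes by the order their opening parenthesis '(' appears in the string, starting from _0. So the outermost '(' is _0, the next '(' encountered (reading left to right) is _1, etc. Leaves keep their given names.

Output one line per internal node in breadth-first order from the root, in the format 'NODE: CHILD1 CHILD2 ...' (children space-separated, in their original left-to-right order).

Input: ((W,L,G,(Q,J,A,P)),(Z,M));
Scanning left-to-right, naming '(' by encounter order:
  pos 0: '(' -> open internal node _0 (depth 1)
  pos 1: '(' -> open internal node _1 (depth 2)
  pos 8: '(' -> open internal node _2 (depth 3)
  pos 16: ')' -> close internal node _2 (now at depth 2)
  pos 17: ')' -> close internal node _1 (now at depth 1)
  pos 19: '(' -> open internal node _3 (depth 2)
  pos 23: ')' -> close internal node _3 (now at depth 1)
  pos 24: ')' -> close internal node _0 (now at depth 0)
Total internal nodes: 4
BFS adjacency from root:
  _0: _1 _3
  _1: W L G _2
  _3: Z M
  _2: Q J A P

Answer: _0: _1 _3
_1: W L G _2
_3: Z M
_2: Q J A P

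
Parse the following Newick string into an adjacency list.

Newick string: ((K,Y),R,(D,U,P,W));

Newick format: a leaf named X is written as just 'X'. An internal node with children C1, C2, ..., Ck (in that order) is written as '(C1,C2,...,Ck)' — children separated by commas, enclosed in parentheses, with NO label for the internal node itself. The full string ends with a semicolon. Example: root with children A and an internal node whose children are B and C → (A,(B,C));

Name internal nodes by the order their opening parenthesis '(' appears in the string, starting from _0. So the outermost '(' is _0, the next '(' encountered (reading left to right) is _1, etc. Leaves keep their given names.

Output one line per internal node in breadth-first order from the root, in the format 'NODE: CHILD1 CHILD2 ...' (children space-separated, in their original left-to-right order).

Input: ((K,Y),R,(D,U,P,W));
Scanning left-to-right, naming '(' by encounter order:
  pos 0: '(' -> open internal node _0 (depth 1)
  pos 1: '(' -> open internal node _1 (depth 2)
  pos 5: ')' -> close internal node _1 (now at depth 1)
  pos 9: '(' -> open internal node _2 (depth 2)
  pos 17: ')' -> close internal node _2 (now at depth 1)
  pos 18: ')' -> close internal node _0 (now at depth 0)
Total internal nodes: 3
BFS adjacency from root:
  _0: _1 R _2
  _1: K Y
  _2: D U P W

Answer: _0: _1 R _2
_1: K Y
_2: D U P W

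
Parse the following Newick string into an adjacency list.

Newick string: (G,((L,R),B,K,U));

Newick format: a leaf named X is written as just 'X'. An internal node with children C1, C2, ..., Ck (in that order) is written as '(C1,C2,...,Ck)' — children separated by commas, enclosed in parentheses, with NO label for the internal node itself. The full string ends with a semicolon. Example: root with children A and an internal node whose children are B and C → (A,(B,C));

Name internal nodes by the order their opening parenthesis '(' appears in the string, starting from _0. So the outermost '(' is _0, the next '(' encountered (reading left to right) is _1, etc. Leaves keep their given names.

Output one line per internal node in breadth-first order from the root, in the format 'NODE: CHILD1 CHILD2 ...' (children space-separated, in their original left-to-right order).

Input: (G,((L,R),B,K,U));
Scanning left-to-right, naming '(' by encounter order:
  pos 0: '(' -> open internal node _0 (depth 1)
  pos 3: '(' -> open internal node _1 (depth 2)
  pos 4: '(' -> open internal node _2 (depth 3)
  pos 8: ')' -> close internal node _2 (now at depth 2)
  pos 15: ')' -> close internal node _1 (now at depth 1)
  pos 16: ')' -> close internal node _0 (now at depth 0)
Total internal nodes: 3
BFS adjacency from root:
  _0: G _1
  _1: _2 B K U
  _2: L R

Answer: _0: G _1
_1: _2 B K U
_2: L R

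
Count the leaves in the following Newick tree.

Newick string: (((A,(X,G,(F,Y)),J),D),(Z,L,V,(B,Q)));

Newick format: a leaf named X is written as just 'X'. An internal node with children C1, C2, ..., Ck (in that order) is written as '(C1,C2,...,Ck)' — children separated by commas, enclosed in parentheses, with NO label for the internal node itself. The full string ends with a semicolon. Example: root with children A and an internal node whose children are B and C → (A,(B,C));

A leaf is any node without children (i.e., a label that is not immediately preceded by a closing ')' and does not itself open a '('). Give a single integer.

Newick: (((A,(X,G,(F,Y)),J),D),(Z,L,V,(B,Q)));
Scan left-to-right; a leaf is any maximal label run not followed by '(':
  pos 3: leaf 'A' → count = 1
  pos 6: leaf 'X' → count = 2
  pos 8: leaf 'G' → count = 3
  pos 11: leaf 'F' → count = 4
  pos 13: leaf 'Y' → count = 5
  pos 17: leaf 'J' → count = 6
  pos 20: leaf 'D' → count = 7
  pos 24: leaf 'Z' → count = 8
  pos 26: leaf 'L' → count = 9
  pos 28: leaf 'V' → count = 10
  pos 31: leaf 'B' → count = 11
  pos 33: leaf 'Q' → count = 12
Total leaves: 12

Answer: 12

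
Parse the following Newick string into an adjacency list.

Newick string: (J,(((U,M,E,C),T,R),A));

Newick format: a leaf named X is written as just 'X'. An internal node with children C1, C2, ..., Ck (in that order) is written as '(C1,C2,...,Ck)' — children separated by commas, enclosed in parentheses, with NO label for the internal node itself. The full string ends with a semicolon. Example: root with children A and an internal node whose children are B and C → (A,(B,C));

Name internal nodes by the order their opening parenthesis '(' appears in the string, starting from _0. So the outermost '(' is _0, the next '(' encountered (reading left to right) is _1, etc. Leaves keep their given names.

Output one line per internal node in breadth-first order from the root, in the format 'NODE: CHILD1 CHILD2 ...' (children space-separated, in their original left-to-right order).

Answer: _0: J _1
_1: _2 A
_2: _3 T R
_3: U M E C

Derivation:
Input: (J,(((U,M,E,C),T,R),A));
Scanning left-to-right, naming '(' by encounter order:
  pos 0: '(' -> open internal node _0 (depth 1)
  pos 3: '(' -> open internal node _1 (depth 2)
  pos 4: '(' -> open internal node _2 (depth 3)
  pos 5: '(' -> open internal node _3 (depth 4)
  pos 13: ')' -> close internal node _3 (now at depth 3)
  pos 18: ')' -> close internal node _2 (now at depth 2)
  pos 21: ')' -> close internal node _1 (now at depth 1)
  pos 22: ')' -> close internal node _0 (now at depth 0)
Total internal nodes: 4
BFS adjacency from root:
  _0: J _1
  _1: _2 A
  _2: _3 T R
  _3: U M E C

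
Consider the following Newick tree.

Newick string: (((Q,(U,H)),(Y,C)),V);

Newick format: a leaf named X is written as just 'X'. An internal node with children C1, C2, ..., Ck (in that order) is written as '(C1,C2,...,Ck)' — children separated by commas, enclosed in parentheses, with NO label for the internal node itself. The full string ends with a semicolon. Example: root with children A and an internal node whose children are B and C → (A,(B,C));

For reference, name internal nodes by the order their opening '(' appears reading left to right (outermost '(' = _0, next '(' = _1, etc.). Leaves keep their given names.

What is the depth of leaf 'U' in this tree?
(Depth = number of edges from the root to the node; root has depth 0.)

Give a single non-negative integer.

Answer: 4

Derivation:
Newick: (((Q,(U,H)),(Y,C)),V);
Naming internals by '(' encounter order: outermost '(' = _0, next = _1, ...
Query node: U
Path from root: _0 -> _1 -> _2 -> _3 -> U
Depth of U: 4 (number of edges from root)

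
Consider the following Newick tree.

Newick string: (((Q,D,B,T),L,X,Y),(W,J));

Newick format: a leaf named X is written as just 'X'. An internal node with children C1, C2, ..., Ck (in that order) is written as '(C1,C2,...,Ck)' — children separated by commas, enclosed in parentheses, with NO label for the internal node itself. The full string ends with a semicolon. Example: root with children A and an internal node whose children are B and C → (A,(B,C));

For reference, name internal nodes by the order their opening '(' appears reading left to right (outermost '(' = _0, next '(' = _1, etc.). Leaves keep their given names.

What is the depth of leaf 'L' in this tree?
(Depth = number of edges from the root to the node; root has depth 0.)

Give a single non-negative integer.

Answer: 2

Derivation:
Newick: (((Q,D,B,T),L,X,Y),(W,J));
Naming internals by '(' encounter order: outermost '(' = _0, next = _1, ...
Query node: L
Path from root: _0 -> _1 -> L
Depth of L: 2 (number of edges from root)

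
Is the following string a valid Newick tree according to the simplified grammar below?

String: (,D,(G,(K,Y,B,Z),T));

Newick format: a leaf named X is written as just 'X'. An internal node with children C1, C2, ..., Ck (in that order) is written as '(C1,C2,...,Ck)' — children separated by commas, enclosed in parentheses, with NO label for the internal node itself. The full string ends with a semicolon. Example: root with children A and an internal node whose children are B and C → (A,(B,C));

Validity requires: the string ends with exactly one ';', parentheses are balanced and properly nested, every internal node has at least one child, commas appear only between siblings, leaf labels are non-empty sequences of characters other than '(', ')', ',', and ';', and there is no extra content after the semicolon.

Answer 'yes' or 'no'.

Input: (,D,(G,(K,Y,B,Z),T));
Paren balance: 3 '(' vs 3 ')' OK
Ends with single ';': True
Full parse: FAILS (empty leaf label at pos 1)
Valid: False

Answer: no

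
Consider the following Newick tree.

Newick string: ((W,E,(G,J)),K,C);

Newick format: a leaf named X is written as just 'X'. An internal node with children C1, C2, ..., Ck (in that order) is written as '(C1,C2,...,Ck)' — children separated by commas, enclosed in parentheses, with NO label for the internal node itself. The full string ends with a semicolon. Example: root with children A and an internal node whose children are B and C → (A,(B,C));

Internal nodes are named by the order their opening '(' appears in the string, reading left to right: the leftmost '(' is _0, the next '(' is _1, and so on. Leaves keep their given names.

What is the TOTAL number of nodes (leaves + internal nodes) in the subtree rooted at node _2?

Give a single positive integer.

Newick: ((W,E,(G,J)),K,C);
Locate _2: it is the '(' at position 6 (the 3rd '(' reading left to right).
Query: subtree rooted at _2
_2: subtree_size = 1 + 2
  G: subtree_size = 1 + 0
  J: subtree_size = 1 + 0
Total subtree size of _2: 3

Answer: 3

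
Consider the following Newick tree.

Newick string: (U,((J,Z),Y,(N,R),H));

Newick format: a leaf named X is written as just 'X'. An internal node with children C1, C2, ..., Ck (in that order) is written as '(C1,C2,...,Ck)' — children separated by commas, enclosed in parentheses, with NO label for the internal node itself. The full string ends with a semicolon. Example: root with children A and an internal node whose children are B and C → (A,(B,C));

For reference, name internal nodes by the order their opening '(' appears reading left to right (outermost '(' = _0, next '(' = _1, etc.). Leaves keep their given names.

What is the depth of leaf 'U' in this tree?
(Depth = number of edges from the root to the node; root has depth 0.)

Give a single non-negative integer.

Newick: (U,((J,Z),Y,(N,R),H));
Naming internals by '(' encounter order: outermost '(' = _0, next = _1, ...
Query node: U
Path from root: _0 -> U
Depth of U: 1 (number of edges from root)

Answer: 1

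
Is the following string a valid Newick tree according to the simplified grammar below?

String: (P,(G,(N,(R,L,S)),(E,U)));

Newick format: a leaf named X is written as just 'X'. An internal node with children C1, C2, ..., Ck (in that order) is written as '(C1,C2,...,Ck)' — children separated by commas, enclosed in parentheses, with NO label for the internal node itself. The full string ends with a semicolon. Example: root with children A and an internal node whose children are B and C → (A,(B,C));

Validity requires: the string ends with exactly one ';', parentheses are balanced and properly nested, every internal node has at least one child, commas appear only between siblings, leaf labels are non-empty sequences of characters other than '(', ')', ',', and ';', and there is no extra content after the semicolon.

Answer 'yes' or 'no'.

Answer: yes

Derivation:
Input: (P,(G,(N,(R,L,S)),(E,U)));
Paren balance: 5 '(' vs 5 ')' OK
Ends with single ';': True
Full parse: OK
Valid: True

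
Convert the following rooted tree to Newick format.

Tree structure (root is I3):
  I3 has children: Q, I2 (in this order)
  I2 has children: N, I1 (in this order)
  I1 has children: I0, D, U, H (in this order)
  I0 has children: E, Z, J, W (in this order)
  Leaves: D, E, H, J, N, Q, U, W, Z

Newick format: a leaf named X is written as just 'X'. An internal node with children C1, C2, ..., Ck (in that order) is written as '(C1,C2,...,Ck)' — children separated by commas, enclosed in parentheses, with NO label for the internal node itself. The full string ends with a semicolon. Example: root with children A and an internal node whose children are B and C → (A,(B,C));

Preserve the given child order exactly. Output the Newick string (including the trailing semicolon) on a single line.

internal I3 with children ['Q', 'I2']
  leaf 'Q' → 'Q'
  internal I2 with children ['N', 'I1']
    leaf 'N' → 'N'
    internal I1 with children ['I0', 'D', 'U', 'H']
      internal I0 with children ['E', 'Z', 'J', 'W']
        leaf 'E' → 'E'
        leaf 'Z' → 'Z'
        leaf 'J' → 'J'
        leaf 'W' → 'W'
      → '(E,Z,J,W)'
      leaf 'D' → 'D'
      leaf 'U' → 'U'
      leaf 'H' → 'H'
    → '((E,Z,J,W),D,U,H)'
  → '(N,((E,Z,J,W),D,U,H))'
→ '(Q,(N,((E,Z,J,W),D,U,H)))'
Final: (Q,(N,((E,Z,J,W),D,U,H)));

Answer: (Q,(N,((E,Z,J,W),D,U,H)));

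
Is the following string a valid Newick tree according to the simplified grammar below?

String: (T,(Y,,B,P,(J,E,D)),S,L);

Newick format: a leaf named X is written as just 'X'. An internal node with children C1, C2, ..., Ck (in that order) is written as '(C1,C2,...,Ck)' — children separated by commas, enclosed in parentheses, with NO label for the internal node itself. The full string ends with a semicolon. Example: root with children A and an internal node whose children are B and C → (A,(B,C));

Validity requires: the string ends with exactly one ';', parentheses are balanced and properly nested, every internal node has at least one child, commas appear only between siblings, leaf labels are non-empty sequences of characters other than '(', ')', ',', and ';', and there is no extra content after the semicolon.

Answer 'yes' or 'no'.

Input: (T,(Y,,B,P,(J,E,D)),S,L);
Paren balance: 3 '(' vs 3 ')' OK
Ends with single ';': True
Full parse: FAILS (empty leaf label at pos 6)
Valid: False

Answer: no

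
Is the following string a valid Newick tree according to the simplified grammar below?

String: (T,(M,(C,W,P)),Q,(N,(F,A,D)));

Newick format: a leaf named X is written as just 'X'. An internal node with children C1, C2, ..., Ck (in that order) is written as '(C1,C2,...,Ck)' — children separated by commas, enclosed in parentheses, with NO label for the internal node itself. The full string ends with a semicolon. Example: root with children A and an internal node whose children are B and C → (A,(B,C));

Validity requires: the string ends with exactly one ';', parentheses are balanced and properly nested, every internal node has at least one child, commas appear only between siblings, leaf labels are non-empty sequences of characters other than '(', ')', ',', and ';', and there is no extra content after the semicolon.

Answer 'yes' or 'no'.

Input: (T,(M,(C,W,P)),Q,(N,(F,A,D)));
Paren balance: 5 '(' vs 5 ')' OK
Ends with single ';': True
Full parse: OK
Valid: True

Answer: yes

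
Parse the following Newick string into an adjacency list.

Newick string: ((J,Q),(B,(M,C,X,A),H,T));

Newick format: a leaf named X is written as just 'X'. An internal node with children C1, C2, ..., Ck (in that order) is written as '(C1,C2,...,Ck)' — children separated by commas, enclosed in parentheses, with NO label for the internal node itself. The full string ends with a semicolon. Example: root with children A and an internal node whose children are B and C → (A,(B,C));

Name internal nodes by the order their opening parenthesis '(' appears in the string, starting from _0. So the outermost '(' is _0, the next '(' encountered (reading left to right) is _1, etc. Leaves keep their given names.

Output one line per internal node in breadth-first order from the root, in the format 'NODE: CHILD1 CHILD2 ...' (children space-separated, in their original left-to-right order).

Answer: _0: _1 _2
_1: J Q
_2: B _3 H T
_3: M C X A

Derivation:
Input: ((J,Q),(B,(M,C,X,A),H,T));
Scanning left-to-right, naming '(' by encounter order:
  pos 0: '(' -> open internal node _0 (depth 1)
  pos 1: '(' -> open internal node _1 (depth 2)
  pos 5: ')' -> close internal node _1 (now at depth 1)
  pos 7: '(' -> open internal node _2 (depth 2)
  pos 10: '(' -> open internal node _3 (depth 3)
  pos 18: ')' -> close internal node _3 (now at depth 2)
  pos 23: ')' -> close internal node _2 (now at depth 1)
  pos 24: ')' -> close internal node _0 (now at depth 0)
Total internal nodes: 4
BFS adjacency from root:
  _0: _1 _2
  _1: J Q
  _2: B _3 H T
  _3: M C X A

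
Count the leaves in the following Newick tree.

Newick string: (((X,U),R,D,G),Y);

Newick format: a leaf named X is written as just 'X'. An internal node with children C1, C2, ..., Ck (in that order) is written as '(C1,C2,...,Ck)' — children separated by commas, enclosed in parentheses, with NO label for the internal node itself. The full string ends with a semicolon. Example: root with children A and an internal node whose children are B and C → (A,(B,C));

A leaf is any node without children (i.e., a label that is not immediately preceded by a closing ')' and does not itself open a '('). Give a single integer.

Newick: (((X,U),R,D,G),Y);
Scan left-to-right; a leaf is any maximal label run not followed by '(':
  pos 3: leaf 'X' → count = 1
  pos 5: leaf 'U' → count = 2
  pos 8: leaf 'R' → count = 3
  pos 10: leaf 'D' → count = 4
  pos 12: leaf 'G' → count = 5
  pos 15: leaf 'Y' → count = 6
Total leaves: 6

Answer: 6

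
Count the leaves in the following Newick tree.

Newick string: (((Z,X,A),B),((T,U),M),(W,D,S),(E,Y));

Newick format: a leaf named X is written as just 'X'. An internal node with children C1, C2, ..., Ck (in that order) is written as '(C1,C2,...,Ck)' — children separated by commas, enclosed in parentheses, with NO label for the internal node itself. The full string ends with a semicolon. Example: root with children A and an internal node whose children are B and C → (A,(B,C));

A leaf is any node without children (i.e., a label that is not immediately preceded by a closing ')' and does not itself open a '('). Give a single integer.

Answer: 12

Derivation:
Newick: (((Z,X,A),B),((T,U),M),(W,D,S),(E,Y));
Scan left-to-right; a leaf is any maximal label run not followed by '(':
  pos 3: leaf 'Z' → count = 1
  pos 5: leaf 'X' → count = 2
  pos 7: leaf 'A' → count = 3
  pos 10: leaf 'B' → count = 4
  pos 15: leaf 'T' → count = 5
  pos 17: leaf 'U' → count = 6
  pos 20: leaf 'M' → count = 7
  pos 24: leaf 'W' → count = 8
  pos 26: leaf 'D' → count = 9
  pos 28: leaf 'S' → count = 10
  pos 32: leaf 'E' → count = 11
  pos 34: leaf 'Y' → count = 12
Total leaves: 12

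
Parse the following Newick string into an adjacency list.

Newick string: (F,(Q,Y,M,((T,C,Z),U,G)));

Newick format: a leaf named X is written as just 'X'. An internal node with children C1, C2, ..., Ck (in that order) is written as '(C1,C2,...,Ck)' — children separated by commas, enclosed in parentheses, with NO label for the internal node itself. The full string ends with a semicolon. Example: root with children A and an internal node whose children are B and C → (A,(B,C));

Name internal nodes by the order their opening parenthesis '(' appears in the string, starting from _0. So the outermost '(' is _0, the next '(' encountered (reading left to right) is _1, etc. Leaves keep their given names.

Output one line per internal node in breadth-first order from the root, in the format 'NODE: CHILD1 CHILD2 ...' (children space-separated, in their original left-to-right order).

Input: (F,(Q,Y,M,((T,C,Z),U,G)));
Scanning left-to-right, naming '(' by encounter order:
  pos 0: '(' -> open internal node _0 (depth 1)
  pos 3: '(' -> open internal node _1 (depth 2)
  pos 10: '(' -> open internal node _2 (depth 3)
  pos 11: '(' -> open internal node _3 (depth 4)
  pos 17: ')' -> close internal node _3 (now at depth 3)
  pos 22: ')' -> close internal node _2 (now at depth 2)
  pos 23: ')' -> close internal node _1 (now at depth 1)
  pos 24: ')' -> close internal node _0 (now at depth 0)
Total internal nodes: 4
BFS adjacency from root:
  _0: F _1
  _1: Q Y M _2
  _2: _3 U G
  _3: T C Z

Answer: _0: F _1
_1: Q Y M _2
_2: _3 U G
_3: T C Z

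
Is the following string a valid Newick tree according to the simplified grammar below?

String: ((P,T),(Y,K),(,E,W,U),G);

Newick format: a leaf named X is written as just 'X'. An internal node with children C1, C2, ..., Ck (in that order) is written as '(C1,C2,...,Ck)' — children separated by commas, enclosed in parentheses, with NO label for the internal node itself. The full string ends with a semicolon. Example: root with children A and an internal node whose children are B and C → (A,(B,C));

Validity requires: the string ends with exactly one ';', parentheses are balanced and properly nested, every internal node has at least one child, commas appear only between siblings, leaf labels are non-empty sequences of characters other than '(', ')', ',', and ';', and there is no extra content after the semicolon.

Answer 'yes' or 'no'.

Answer: no

Derivation:
Input: ((P,T),(Y,K),(,E,W,U),G);
Paren balance: 4 '(' vs 4 ')' OK
Ends with single ';': True
Full parse: FAILS (empty leaf label at pos 14)
Valid: False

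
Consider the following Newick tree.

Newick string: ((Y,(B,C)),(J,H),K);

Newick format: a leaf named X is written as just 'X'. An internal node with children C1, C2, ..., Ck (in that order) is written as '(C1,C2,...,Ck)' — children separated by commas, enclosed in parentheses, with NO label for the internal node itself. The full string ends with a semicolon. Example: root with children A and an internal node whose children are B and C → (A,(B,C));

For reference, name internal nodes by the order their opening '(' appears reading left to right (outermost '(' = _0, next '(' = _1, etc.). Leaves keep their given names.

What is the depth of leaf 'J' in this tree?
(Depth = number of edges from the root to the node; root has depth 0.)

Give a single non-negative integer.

Answer: 2

Derivation:
Newick: ((Y,(B,C)),(J,H),K);
Naming internals by '(' encounter order: outermost '(' = _0, next = _1, ...
Query node: J
Path from root: _0 -> _3 -> J
Depth of J: 2 (number of edges from root)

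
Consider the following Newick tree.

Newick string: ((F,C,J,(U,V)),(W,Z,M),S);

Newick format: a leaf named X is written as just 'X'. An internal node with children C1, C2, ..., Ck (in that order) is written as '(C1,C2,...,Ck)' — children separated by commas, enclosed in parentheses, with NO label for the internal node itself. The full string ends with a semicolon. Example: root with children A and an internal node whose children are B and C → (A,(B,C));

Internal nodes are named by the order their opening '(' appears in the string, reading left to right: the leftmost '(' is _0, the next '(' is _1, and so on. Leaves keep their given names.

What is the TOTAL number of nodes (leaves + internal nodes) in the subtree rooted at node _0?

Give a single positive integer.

Answer: 13

Derivation:
Newick: ((F,C,J,(U,V)),(W,Z,M),S);
Locate _0: it is the '(' at position 0 (the 1st '(' reading left to right).
Query: subtree rooted at _0
_0: subtree_size = 1 + 12
  _1: subtree_size = 1 + 6
    F: subtree_size = 1 + 0
    C: subtree_size = 1 + 0
    J: subtree_size = 1 + 0
    _2: subtree_size = 1 + 2
      U: subtree_size = 1 + 0
      V: subtree_size = 1 + 0
  _3: subtree_size = 1 + 3
    W: subtree_size = 1 + 0
    Z: subtree_size = 1 + 0
    M: subtree_size = 1 + 0
  S: subtree_size = 1 + 0
Total subtree size of _0: 13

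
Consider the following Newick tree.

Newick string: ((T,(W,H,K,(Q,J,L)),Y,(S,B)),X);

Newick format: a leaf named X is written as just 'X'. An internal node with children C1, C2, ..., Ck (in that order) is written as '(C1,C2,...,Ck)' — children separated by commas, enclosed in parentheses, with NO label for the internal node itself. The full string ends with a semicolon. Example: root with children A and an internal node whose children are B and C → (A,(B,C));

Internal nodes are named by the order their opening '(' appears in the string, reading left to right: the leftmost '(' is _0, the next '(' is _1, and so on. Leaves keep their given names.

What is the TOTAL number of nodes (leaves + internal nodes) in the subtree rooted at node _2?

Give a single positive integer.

Answer: 8

Derivation:
Newick: ((T,(W,H,K,(Q,J,L)),Y,(S,B)),X);
Locate _2: it is the '(' at position 4 (the 3rd '(' reading left to right).
Query: subtree rooted at _2
_2: subtree_size = 1 + 7
  W: subtree_size = 1 + 0
  H: subtree_size = 1 + 0
  K: subtree_size = 1 + 0
  _3: subtree_size = 1 + 3
    Q: subtree_size = 1 + 0
    J: subtree_size = 1 + 0
    L: subtree_size = 1 + 0
Total subtree size of _2: 8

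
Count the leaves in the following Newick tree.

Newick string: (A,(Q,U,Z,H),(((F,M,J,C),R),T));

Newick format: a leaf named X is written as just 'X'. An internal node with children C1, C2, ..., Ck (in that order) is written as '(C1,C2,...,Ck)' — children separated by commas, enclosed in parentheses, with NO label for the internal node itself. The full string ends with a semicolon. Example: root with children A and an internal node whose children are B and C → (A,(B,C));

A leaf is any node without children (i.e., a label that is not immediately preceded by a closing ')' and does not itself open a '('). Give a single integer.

Newick: (A,(Q,U,Z,H),(((F,M,J,C),R),T));
Scan left-to-right; a leaf is any maximal label run not followed by '(':
  pos 1: leaf 'A' → count = 1
  pos 4: leaf 'Q' → count = 2
  pos 6: leaf 'U' → count = 3
  pos 8: leaf 'Z' → count = 4
  pos 10: leaf 'H' → count = 5
  pos 16: leaf 'F' → count = 6
  pos 18: leaf 'M' → count = 7
  pos 20: leaf 'J' → count = 8
  pos 22: leaf 'C' → count = 9
  pos 25: leaf 'R' → count = 10
  pos 28: leaf 'T' → count = 11
Total leaves: 11

Answer: 11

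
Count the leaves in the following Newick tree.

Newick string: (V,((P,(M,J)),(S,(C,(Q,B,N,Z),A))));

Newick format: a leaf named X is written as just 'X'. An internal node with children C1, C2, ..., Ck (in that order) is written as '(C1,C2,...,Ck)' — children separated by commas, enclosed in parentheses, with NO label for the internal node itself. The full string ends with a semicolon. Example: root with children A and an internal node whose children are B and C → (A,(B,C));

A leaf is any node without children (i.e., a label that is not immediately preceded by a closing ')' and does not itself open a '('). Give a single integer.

Newick: (V,((P,(M,J)),(S,(C,(Q,B,N,Z),A))));
Scan left-to-right; a leaf is any maximal label run not followed by '(':
  pos 1: leaf 'V' → count = 1
  pos 5: leaf 'P' → count = 2
  pos 8: leaf 'M' → count = 3
  pos 10: leaf 'J' → count = 4
  pos 15: leaf 'S' → count = 5
  pos 18: leaf 'C' → count = 6
  pos 21: leaf 'Q' → count = 7
  pos 23: leaf 'B' → count = 8
  pos 25: leaf 'N' → count = 9
  pos 27: leaf 'Z' → count = 10
  pos 30: leaf 'A' → count = 11
Total leaves: 11

Answer: 11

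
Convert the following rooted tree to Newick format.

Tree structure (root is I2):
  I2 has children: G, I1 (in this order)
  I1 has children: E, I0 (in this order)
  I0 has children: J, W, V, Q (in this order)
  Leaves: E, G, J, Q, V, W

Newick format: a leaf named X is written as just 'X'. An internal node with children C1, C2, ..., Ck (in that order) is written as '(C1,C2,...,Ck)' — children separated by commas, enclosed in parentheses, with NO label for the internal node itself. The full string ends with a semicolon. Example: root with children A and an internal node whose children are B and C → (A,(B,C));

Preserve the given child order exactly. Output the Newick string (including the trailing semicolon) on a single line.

Answer: (G,(E,(J,W,V,Q)));

Derivation:
internal I2 with children ['G', 'I1']
  leaf 'G' → 'G'
  internal I1 with children ['E', 'I0']
    leaf 'E' → 'E'
    internal I0 with children ['J', 'W', 'V', 'Q']
      leaf 'J' → 'J'
      leaf 'W' → 'W'
      leaf 'V' → 'V'
      leaf 'Q' → 'Q'
    → '(J,W,V,Q)'
  → '(E,(J,W,V,Q))'
→ '(G,(E,(J,W,V,Q)))'
Final: (G,(E,(J,W,V,Q)));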